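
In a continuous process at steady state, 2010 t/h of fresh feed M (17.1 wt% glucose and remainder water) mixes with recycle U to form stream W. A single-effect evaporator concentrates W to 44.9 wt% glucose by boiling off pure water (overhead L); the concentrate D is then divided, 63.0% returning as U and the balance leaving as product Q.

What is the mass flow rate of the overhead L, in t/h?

Overall glucose balance (none leaves overhead): glucose in fresh feed = glucose in product, i.e. 2010×0.171 = (1−0.630)·D·0.449.
D = 343.71/(0.449×0.370) = 2068.9 t/h.
Recycle U = 0.630×2068.9 = 1303.4 t/h.
Combined feed W = 2010 + 1303.4 = 3313.4 t/h.
Overhead L = W − D = 3313.4 − 2068.9 = 1244.5 t/h.

1244 t/h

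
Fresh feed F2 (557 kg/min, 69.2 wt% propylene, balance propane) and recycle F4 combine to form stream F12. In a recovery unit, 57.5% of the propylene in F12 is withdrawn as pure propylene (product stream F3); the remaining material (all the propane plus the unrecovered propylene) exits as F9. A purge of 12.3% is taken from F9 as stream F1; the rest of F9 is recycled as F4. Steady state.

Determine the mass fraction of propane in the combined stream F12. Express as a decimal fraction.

0.694

propane enters only via F2 and leaves only via the purge: 557×0.308 = 0.123×(propane in F9), and the recovery unit passes all propane, so propane in F12 = propane in F9 = 1394.8 kg/min.
propylene in F12: m_A = 557×0.692 + (1−0.123)·(1−0.575)·m_A, so m_A = 385.44/0.6273 = 614.47 kg/min.
F12 = 614.47 + 1394.8 = 2009.2 kg/min.
propane fraction in F12 = 1394.8/2009.2 = 0.694.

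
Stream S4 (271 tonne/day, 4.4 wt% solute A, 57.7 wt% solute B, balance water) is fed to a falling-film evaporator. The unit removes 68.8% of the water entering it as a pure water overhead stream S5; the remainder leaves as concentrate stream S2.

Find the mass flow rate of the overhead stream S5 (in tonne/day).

water entering = 271×0.379 = 102.71 tonne/day; overhead removed = 0.688×102.71 = 70.664 tonne/day.

70.66 tonne/day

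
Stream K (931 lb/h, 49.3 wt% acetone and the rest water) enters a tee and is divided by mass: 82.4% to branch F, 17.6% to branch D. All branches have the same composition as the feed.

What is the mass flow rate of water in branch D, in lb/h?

83.07 lb/h

Branch D total = 0.176×931 = 163.86 lb/h.
water in D = 0.507×163.86 = 83.075 lb/h.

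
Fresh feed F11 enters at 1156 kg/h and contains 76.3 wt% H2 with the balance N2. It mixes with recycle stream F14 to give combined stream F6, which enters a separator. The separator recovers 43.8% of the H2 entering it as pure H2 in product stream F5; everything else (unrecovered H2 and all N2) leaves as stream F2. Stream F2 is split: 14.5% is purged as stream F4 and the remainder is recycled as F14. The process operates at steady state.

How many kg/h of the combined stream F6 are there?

N2 enters only via F11 and leaves only via the purge: 1156×0.237 = 0.145×(N2 in F2), and the separator passes all N2, so N2 in F6 = N2 in F2 = 1889.5 kg/h.
H2 in F6: m_A = 1156×0.763 + (1−0.145)·(1−0.438)·m_A, so m_A = 882.03/0.5195 = 1697.9 kg/h.
F6 = 1697.9 + 1889.5 = 3587.3 kg/h.

3587 kg/h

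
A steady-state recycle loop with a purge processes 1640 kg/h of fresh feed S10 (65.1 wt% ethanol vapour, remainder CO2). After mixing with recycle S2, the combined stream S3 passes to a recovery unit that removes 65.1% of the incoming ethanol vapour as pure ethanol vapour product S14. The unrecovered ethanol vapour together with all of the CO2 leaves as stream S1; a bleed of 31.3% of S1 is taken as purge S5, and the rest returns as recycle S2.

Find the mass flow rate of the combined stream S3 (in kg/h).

3233 kg/h

CO2 enters only via S10 and leaves only via the purge: 1640×0.349 = 0.313×(CO2 in S1), and the recovery unit passes all CO2, so CO2 in S3 = CO2 in S1 = 1828.6 kg/h.
ethanol vapour in S3: m_A = 1640×0.651 + (1−0.313)·(1−0.651)·m_A, so m_A = 1067.6/0.7602 = 1404.4 kg/h.
S3 = 1404.4 + 1828.6 = 3233 kg/h.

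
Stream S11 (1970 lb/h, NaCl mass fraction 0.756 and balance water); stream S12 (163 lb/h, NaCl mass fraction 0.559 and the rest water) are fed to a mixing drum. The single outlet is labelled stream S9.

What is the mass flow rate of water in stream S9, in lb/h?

552.6 lb/h

water out = water in = 1970×0.244 + 163×0.441 = 552.56 lb/h.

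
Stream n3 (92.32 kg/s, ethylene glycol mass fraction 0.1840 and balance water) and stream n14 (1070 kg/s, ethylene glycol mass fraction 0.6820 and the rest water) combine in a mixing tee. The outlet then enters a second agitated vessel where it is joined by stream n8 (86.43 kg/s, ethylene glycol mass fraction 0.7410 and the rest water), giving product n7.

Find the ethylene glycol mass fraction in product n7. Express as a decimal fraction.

Overall, product flow = 1248.8 kg/s.
ethylene glycol in = 92.32×0.184 + 1070×0.682 + 86.43×0.741 = 810.77 kg/s.
ethylene glycol fraction in n7 = 0.6493.

0.6493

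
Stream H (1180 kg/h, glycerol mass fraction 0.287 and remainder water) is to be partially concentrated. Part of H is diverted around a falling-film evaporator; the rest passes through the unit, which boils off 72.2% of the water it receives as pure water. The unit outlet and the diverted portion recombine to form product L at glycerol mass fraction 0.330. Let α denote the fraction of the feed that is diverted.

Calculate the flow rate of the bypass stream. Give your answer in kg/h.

All 1180×0.287 = 338.66 kg/h of glycerol reaches L, so L = 338.66/0.330 = 1026.2 kg/h and vapour = 153.76 kg/h.
The evaporator receives (1−α)·1180 of feed at 0.713 water and removes 0.722 of that water:
0.722×0.713×(1−α)×1180 = 153.76
(1−α) = 153.76/607.45 = 0.2531;  α = 0.7469.
Bypass flow = 0.7469×1180 = 881.32 kg/h.

881.3 kg/h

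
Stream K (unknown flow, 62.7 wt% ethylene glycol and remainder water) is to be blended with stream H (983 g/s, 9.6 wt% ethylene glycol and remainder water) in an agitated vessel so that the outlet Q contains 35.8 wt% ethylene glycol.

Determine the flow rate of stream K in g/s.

957.4 g/s

Let K be the unknown flow. Total out = 983 + K.
ethylene glycol balance: 94.368 + 0.627·K = 0.358·(983 + K)
(0.627 − 0.358)·K = 0.358×983 − 94.368 = 257.55
K = 257.55 / 0.269 = 957.42 g/s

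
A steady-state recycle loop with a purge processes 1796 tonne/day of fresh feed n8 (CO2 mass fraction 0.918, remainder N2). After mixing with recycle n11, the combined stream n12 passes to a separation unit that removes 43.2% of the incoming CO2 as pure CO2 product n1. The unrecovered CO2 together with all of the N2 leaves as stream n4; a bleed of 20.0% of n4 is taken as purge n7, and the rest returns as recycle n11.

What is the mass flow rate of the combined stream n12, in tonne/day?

3758 tonne/day

N2 enters only via n8 and leaves only via the purge: 1796×0.082 = 0.200×(N2 in n4), and the separation unit passes all N2, so N2 in n12 = N2 in n4 = 736.36 tonne/day.
CO2 in n12: m_A = 1796×0.918 + (1−0.200)·(1−0.432)·m_A, so m_A = 1648.7/0.5456 = 3021.9 tonne/day.
n12 = 3021.9 + 736.36 = 3758.2 tonne/day.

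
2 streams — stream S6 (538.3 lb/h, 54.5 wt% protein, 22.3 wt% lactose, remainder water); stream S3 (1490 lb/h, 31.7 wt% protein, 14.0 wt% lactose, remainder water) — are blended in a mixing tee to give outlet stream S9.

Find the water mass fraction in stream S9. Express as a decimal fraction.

0.460

Total flow out = 538.3 + 1490 = 2028.3 lb/h.
water in = 538.3×0.232 + 1490×0.543 = 933.96 lb/h.
water mass fraction in S9 = 933.96/2028.3 = 0.460.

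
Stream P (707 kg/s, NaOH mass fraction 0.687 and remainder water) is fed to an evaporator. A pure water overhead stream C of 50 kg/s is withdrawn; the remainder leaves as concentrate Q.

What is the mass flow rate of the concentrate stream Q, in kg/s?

657 kg/s

Concentrate = 707 − 50 = 657 kg/s.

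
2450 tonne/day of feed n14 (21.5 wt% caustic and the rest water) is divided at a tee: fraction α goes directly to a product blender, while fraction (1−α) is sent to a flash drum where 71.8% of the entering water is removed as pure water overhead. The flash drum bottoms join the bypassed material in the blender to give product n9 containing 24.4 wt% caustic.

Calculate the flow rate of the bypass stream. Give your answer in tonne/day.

1933 tonne/day

All 2450×0.215 = 526.75 tonne/day of caustic reaches n9, so n9 = 526.75/0.244 = 2158.8 tonne/day and vapour = 291.19 tonne/day.
The evaporator receives (1−α)·2450 of feed at 0.785 water and removes 0.718 of that water:
0.718×0.785×(1−α)×2450 = 291.19
(1−α) = 291.19/1380.9 = 0.2109;  α = 0.7891.
Bypass flow = 0.7891×2450 = 1933.4 tonne/day.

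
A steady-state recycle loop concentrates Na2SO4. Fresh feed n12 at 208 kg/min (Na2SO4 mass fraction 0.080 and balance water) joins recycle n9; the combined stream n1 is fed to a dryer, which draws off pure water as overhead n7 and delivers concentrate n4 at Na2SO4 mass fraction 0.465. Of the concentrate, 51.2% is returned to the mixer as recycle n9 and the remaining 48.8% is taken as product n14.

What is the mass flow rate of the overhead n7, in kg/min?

Overall Na2SO4 balance (none leaves overhead): Na2SO4 in fresh feed = Na2SO4 in product, i.e. 208×0.080 = (1−0.512)·n4·0.465.
n4 = 16.64/(0.465×0.488) = 73.33 kg/min.
Recycle n9 = 0.512×73.33 = 37.545 kg/min.
Combined feed n1 = 208 + 37.545 = 245.54 kg/min.
Overhead n7 = n1 − n4 = 245.54 − 73.33 = 172.22 kg/min.

172.2 kg/min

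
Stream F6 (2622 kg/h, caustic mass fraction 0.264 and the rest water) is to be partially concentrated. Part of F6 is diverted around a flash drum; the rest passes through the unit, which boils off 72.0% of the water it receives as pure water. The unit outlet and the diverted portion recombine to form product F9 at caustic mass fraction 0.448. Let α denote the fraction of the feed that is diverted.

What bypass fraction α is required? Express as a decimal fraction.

0.225

All 2622×0.264 = 692.21 kg/h of caustic reaches F9, so F9 = 692.21/0.448 = 1545.1 kg/h and vapour = 1076.9 kg/h.
The evaporator receives (1−α)·2622 of feed at 0.736 water and removes 0.720 of that water:
0.720×0.736×(1−α)×2622 = 1076.9
(1−α) = 1076.9/1389.5 = 0.7750;  α = 0.2250.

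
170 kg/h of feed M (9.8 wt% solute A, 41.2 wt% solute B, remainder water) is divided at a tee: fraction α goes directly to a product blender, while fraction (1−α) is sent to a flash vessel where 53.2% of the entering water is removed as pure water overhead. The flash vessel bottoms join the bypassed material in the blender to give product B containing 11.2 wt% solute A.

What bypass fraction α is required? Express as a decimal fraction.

All 170×0.098 = 16.66 kg/h of solute A reaches B, so B = 16.66/0.112 = 148.75 kg/h and vapour = 21.25 kg/h.
The evaporator receives (1−α)·170 of feed at 0.490 water and removes 0.532 of that water:
0.532×0.490×(1−α)×170 = 21.25
(1−α) = 21.25/44.316 = 0.4795;  α = 0.5205.

0.520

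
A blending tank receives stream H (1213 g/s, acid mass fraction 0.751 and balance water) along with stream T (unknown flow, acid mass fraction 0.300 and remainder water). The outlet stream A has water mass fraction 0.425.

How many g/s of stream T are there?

Let T be the unknown flow. Total out = 1213 + T.
water balance: 302.04 + 0.700·T = 0.425·(1213 + T)
(0.700 − 0.425)·T = 0.425×1213 − 302.04 = 213.49
T = 213.49 / 0.275 = 776.32 g/s

776.3 g/s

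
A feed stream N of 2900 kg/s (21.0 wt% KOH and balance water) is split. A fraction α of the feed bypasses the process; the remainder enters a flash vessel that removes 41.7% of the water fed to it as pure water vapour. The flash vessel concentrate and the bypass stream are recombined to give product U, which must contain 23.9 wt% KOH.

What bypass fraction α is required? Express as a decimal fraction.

0.632

All 2900×0.210 = 609 kg/s of KOH reaches U, so U = 609/0.239 = 2548.1 kg/s and vapour = 351.88 kg/s.
The evaporator receives (1−α)·2900 of feed at 0.790 water and removes 0.417 of that water:
0.417×0.790×(1−α)×2900 = 351.88
(1−α) = 351.88/955.35 = 0.3683;  α = 0.6317.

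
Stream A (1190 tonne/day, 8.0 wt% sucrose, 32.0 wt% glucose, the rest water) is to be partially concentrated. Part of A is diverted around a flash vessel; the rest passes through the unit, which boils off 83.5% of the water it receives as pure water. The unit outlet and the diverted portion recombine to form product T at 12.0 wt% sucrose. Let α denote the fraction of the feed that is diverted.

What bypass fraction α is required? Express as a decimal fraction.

All 1190×0.080 = 95.2 tonne/day of sucrose reaches T, so T = 95.2/0.120 = 793.33 tonne/day and vapour = 396.67 tonne/day.
The evaporator receives (1−α)·1190 of feed at 0.600 water and removes 0.835 of that water:
0.835×0.600×(1−α)×1190 = 396.67
(1−α) = 396.67/596.19 = 0.6653;  α = 0.3347.

0.335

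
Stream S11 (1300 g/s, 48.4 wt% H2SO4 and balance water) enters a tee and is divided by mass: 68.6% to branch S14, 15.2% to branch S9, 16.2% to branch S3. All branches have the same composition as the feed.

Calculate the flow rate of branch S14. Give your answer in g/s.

891.8 g/s

Branch S14 flow = 0.686×1300 = 891.8 g/s.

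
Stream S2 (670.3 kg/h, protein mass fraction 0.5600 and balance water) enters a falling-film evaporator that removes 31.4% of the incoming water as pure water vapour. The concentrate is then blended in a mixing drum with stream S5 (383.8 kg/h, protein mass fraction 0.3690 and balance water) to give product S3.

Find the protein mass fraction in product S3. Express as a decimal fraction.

Vapour removed = 0.314×0.440×670.3 = 92.609 kg/h; concentrate = 577.69 kg/h.
protein reaching the mixer = 375.37 (from concentrate) + 383.8×0.369 = 516.99 kg/h.
Product flow = 577.69 + 383.8 = 961.49 kg/h; protein fraction = 0.5377.

0.5377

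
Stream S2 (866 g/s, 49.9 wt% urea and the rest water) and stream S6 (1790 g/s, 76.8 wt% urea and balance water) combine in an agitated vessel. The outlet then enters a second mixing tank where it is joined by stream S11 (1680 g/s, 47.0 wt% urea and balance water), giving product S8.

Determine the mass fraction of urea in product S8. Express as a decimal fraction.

0.599

Overall, product flow = 4336 g/s.
urea in = 866×0.499 + 1790×0.768 + 1680×0.470 = 2596.5 g/s.
urea fraction in S8 = 0.599.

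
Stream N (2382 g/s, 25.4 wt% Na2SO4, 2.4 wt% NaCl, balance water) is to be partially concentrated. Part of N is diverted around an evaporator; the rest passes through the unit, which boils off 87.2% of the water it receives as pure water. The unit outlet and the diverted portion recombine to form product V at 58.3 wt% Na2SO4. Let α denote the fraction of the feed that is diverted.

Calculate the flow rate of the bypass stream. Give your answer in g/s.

All 2382×0.254 = 605.03 g/s of Na2SO4 reaches V, so V = 605.03/0.583 = 1037.8 g/s and vapour = 1344.2 g/s.
The evaporator receives (1−α)·2382 of feed at 0.722 water and removes 0.872 of that water:
0.872×0.722×(1−α)×2382 = 1344.2
(1−α) = 1344.2/1499.7 = 0.8963;  α = 0.1037.
Bypass flow = 0.1037×2382 = 246.91 g/s.

246.9 g/s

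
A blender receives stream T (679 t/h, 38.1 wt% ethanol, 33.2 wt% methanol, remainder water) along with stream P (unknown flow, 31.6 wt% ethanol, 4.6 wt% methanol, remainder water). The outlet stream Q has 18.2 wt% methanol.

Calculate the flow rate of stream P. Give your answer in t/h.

Let P be the unknown flow. Total out = 679 + P.
methanol balance: 225.43 + 0.046·P = 0.182·(679 + P)
(0.046 − 0.182)·P = 0.182×679 − 225.43 = -101.85
P = -101.85 / -0.136 = 748.9 t/h

748.9 t/h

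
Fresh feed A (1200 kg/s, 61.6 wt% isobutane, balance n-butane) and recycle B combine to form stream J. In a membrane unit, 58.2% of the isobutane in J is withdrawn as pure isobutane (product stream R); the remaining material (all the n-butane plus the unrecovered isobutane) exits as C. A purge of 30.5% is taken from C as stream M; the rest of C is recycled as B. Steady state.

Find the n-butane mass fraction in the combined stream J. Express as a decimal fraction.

n-butane enters only via A and leaves only via the purge: 1200×0.384 = 0.305×(n-butane in C), and the membrane unit passes all n-butane, so n-butane in J = n-butane in C = 1510.8 kg/s.
isobutane in J: m_A = 1200×0.616 + (1−0.305)·(1−0.582)·m_A, so m_A = 739.2/0.7095 = 1041.9 kg/s.
J = 1041.9 + 1510.8 = 2552.7 kg/s.
n-butane fraction in J = 1510.8/2552.7 = 0.592.

0.592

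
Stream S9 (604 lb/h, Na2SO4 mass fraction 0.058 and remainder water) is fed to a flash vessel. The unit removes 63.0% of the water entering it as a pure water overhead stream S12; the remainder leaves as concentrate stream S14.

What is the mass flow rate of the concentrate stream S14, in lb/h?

water entering = 604×0.942 = 568.97 lb/h; overhead removed = 0.630×568.97 = 358.45 lb/h.
Concentrate = 604 − 358.45 = 245.55 lb/h.

245.6 lb/h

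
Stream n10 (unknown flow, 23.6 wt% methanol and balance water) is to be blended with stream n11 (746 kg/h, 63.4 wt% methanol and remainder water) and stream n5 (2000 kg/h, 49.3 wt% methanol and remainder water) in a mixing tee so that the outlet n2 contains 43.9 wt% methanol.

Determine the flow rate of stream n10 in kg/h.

1249 kg/h

Let n10 be the unknown flow. Total out = 2746 + n10.
methanol balance: 1459 + 0.236·n10 = 0.439·(2746 + n10)
(0.236 − 0.439)·n10 = 0.439×2746 − 1459 = -253.47
n10 = -253.47 / -0.203 = 1248.6 kg/h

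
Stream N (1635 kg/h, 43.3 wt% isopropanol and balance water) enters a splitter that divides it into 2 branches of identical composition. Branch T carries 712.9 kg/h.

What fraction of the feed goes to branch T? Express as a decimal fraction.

Fraction to T = 712.9/1635 = 0.4360.

0.436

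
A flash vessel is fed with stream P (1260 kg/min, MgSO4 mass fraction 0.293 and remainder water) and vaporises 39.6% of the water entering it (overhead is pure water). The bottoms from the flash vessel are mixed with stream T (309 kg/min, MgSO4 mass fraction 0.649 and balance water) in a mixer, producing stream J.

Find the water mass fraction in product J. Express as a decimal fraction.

Vapour removed = 0.396×0.707×1260 = 352.76 kg/min; concentrate = 907.24 kg/min.
water reaching the mixer = 538.06 (from concentrate) + 309×0.351 = 646.51 kg/min.
Product flow = 907.24 + 309 = 1216.2 kg/min; water fraction = 0.532.

0.532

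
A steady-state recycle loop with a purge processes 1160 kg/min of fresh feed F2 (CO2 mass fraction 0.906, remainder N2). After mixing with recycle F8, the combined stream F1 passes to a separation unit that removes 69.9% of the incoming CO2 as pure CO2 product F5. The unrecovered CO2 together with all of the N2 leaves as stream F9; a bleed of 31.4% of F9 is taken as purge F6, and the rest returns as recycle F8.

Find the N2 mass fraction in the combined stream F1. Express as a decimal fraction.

N2 enters only via F2 and leaves only via the purge: 1160×0.094 = 0.314×(N2 in F9), and the separation unit passes all N2, so N2 in F1 = N2 in F9 = 347.26 kg/min.
CO2 in F1: m_A = 1160×0.906 + (1−0.314)·(1−0.699)·m_A, so m_A = 1051/0.7935 = 1324.4 kg/min.
F1 = 1324.4 + 347.26 = 1671.7 kg/min.
N2 fraction in F1 = 347.26/1671.7 = 0.208.

0.208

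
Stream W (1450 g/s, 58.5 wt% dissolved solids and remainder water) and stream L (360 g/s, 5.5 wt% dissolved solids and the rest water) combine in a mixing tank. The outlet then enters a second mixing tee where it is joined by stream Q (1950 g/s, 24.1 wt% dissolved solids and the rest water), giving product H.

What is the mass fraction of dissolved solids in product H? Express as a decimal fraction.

Overall, product flow = 3760 g/s.
dissolved solids in = 1450×0.585 + 360×0.055 + 1950×0.241 = 1338 g/s.
dissolved solids fraction in H = 0.356.

0.356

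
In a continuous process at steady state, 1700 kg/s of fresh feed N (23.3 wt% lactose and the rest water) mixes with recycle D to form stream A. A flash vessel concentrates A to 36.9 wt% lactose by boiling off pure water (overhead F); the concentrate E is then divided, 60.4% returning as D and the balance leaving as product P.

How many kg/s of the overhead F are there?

626.6 kg/s

Overall lactose balance (none leaves overhead): lactose in fresh feed = lactose in product, i.e. 1700×0.233 = (1−0.604)·E·0.369.
E = 396.1/(0.369×0.396) = 2710.7 kg/s.
Recycle D = 0.604×2710.7 = 1637.3 kg/s.
Combined feed A = 1700 + 1637.3 = 3337.3 kg/s.
Overhead F = A − E = 3337.3 − 2710.7 = 626.56 kg/s.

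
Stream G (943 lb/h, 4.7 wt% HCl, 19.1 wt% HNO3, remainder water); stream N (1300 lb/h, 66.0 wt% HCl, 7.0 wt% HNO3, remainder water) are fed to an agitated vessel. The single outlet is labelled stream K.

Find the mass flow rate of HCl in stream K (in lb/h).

902.3 lb/h

HCl out = HCl in = 943×0.047 + 1300×0.660 = 902.32 lb/h.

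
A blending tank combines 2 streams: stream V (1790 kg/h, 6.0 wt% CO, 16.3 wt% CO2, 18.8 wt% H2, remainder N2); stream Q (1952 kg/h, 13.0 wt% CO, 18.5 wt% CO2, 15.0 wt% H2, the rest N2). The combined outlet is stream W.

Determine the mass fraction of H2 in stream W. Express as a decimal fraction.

Total flow out = 1790 + 1952 = 3742 kg/h.
H2 in = 1790×0.188 + 1952×0.150 = 629.32 kg/h.
H2 mass fraction in W = 629.32/3742 = 0.168.

0.168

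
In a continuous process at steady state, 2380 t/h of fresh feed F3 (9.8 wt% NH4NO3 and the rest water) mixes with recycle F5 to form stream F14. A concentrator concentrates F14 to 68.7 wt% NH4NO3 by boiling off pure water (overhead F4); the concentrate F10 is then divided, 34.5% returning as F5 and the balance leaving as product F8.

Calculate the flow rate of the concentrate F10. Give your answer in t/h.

518.3 t/h

Overall NH4NO3 balance (none leaves overhead): NH4NO3 in fresh feed = NH4NO3 in product, i.e. 2380×0.098 = (1−0.345)·F10·0.687.
F10 = 233.24/(0.687×0.655) = 518.33 t/h.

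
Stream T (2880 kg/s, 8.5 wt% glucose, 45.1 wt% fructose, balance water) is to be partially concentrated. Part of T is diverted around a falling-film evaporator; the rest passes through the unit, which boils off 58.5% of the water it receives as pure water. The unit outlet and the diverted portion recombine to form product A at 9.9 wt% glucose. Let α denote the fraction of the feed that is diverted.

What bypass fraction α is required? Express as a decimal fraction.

0.479

All 2880×0.085 = 244.8 kg/s of glucose reaches A, so A = 244.8/0.099 = 2472.7 kg/s and vapour = 407.27 kg/s.
The evaporator receives (1−α)·2880 of feed at 0.464 water and removes 0.585 of that water:
0.585×0.464×(1−α)×2880 = 407.27
(1−α) = 407.27/781.75 = 0.5210;  α = 0.4790.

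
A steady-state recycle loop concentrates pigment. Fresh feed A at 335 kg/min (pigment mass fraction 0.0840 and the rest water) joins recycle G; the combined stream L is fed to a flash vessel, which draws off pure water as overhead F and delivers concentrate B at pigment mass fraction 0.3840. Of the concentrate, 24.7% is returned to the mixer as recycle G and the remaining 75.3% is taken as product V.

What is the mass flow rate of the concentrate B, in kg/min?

Overall pigment balance (none leaves overhead): pigment in fresh feed = pigment in product, i.e. 335×0.084 = (1−0.247)·B·0.384.
B = 28.14/(0.384×0.753) = 97.319 kg/min.

97.32 kg/min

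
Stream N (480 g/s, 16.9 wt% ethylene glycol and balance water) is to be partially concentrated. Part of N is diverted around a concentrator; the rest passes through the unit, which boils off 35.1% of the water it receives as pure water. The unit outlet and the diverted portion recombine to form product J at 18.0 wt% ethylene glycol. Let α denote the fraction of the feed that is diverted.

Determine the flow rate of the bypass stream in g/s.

379.4 g/s

All 480×0.169 = 81.12 g/s of ethylene glycol reaches J, so J = 81.12/0.180 = 450.67 g/s and vapour = 29.333 g/s.
The evaporator receives (1−α)·480 of feed at 0.831 water and removes 0.351 of that water:
0.351×0.831×(1−α)×480 = 29.333
(1−α) = 29.333/140.01 = 0.2095;  α = 0.7905.
Bypass flow = 0.7905×480 = 379.43 g/s.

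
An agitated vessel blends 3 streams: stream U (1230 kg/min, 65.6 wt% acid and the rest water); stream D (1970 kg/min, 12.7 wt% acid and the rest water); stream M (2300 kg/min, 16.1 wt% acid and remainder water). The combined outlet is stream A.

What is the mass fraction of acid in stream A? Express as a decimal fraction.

Total flow out = 1230 + 1970 + 2300 = 5500 kg/min.
acid in = 1230×0.656 + 1970×0.127 + 2300×0.161 = 1427.4 kg/min.
acid mass fraction in A = 1427.4/5500 = 0.2595.

0.2595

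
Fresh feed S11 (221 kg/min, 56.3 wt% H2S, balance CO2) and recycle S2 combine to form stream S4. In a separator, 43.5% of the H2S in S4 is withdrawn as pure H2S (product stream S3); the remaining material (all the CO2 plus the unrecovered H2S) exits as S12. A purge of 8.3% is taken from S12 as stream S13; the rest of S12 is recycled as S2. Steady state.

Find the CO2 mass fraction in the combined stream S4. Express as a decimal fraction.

0.8184

CO2 enters only via S11 and leaves only via the purge: 221×0.437 = 0.083×(CO2 in S12), and the separator passes all CO2, so CO2 in S4 = CO2 in S12 = 1163.6 kg/min.
H2S in S4: m_A = 221×0.563 + (1−0.083)·(1−0.435)·m_A, so m_A = 124.42/0.4819 = 258.2 kg/min.
S4 = 258.2 + 1163.6 = 1421.8 kg/min.
CO2 fraction in S4 = 1163.6/1421.8 = 0.8184.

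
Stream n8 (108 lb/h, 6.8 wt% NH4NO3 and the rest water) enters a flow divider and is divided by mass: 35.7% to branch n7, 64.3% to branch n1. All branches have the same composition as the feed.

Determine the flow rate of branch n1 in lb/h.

69.44 lb/h

Branch n1 flow = 0.643×108 = 69.444 lb/h.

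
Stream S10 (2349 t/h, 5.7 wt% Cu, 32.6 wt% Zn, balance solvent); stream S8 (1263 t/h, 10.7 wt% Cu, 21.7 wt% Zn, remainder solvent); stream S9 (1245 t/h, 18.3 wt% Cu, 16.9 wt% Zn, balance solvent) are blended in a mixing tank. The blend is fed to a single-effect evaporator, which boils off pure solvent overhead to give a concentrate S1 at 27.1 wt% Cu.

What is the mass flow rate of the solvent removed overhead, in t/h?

Cu entering = 2349×0.057 + 1263×0.107 + 1245×0.183 = 496.87 t/h.
All Cu reports to S1, so S1 = 496.87/0.271 = 1833.5 t/h.
Total feed = 4857 t/h; overhead = 4857 − 1833.5 = 3023.5 t/h.

3024 t/h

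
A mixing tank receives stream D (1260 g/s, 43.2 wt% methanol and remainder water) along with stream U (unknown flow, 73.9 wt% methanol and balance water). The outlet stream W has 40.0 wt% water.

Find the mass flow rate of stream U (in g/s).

1523 g/s

Let U be the unknown flow. Total out = 1260 + U.
water balance: 715.68 + 0.261·U = 0.400·(1260 + U)
(0.261 − 0.400)·U = 0.400×1260 − 715.68 = -211.68
U = -211.68 / -0.139 = 1522.9 g/s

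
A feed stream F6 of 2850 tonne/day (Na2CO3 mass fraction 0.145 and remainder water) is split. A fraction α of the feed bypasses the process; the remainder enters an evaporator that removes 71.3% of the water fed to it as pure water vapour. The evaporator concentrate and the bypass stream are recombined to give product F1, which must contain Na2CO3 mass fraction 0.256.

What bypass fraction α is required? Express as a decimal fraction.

All 2850×0.145 = 413.25 tonne/day of Na2CO3 reaches F1, so F1 = 413.25/0.256 = 1614.3 tonne/day and vapour = 1235.7 tonne/day.
The evaporator receives (1−α)·2850 of feed at 0.855 water and removes 0.713 of that water:
0.713×0.855×(1−α)×2850 = 1235.7
(1−α) = 1235.7/1737.4 = 0.7113;  α = 0.2887.

0.289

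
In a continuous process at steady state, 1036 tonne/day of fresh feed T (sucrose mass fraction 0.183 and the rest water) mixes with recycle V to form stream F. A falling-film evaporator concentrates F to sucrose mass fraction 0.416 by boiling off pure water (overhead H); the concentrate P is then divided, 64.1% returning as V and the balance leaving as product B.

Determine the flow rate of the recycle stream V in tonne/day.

Overall sucrose balance (none leaves overhead): sucrose in fresh feed = sucrose in product, i.e. 1036×0.183 = (1−0.641)·P·0.416.
P = 189.59/(0.416×0.359) = 1269.5 tonne/day.
Recycle V = 0.641×1269.5 = 813.73 tonne/day.

813.7 tonne/day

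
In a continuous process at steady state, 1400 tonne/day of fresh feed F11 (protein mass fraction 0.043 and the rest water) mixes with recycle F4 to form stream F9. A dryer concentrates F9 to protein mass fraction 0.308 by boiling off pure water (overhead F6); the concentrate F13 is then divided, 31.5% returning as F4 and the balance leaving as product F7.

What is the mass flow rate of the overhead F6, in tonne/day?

1205 tonne/day

Overall protein balance (none leaves overhead): protein in fresh feed = protein in product, i.e. 1400×0.043 = (1−0.315)·F13·0.308.
F13 = 60.2/(0.308×0.685) = 285.34 tonne/day.
Recycle F4 = 0.315×285.34 = 89.881 tonne/day.
Combined feed F9 = 1400 + 89.881 = 1489.9 tonne/day.
Overhead F6 = F9 − F13 = 1489.9 − 285.34 = 1204.5 tonne/day.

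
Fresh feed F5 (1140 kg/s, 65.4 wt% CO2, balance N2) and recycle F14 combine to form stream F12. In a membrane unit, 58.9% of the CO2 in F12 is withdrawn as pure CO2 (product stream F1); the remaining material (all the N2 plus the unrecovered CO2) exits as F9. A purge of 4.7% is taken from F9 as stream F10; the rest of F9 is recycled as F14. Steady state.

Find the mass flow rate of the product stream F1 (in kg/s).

CO2 in F12: m_A = 1140×0.654 + (1−0.047)·(1−0.589)·m_A, so m_A = 745.56/0.6083 = 1225.6 kg/s.
Product F1 = 0.589×1225.6 = 721.88 kg/s.

721.9 kg/s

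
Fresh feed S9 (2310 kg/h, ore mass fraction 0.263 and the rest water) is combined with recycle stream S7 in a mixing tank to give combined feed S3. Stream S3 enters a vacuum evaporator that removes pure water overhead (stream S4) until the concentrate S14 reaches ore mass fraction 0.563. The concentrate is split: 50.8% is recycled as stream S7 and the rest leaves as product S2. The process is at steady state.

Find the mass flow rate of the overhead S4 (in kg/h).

1231 kg/h

Overall ore balance (none leaves overhead): ore in fresh feed = ore in product, i.e. 2310×0.263 = (1−0.508)·S14·0.563.
S14 = 607.53/(0.563×0.492) = 2193.3 kg/h.
Recycle S7 = 0.508×2193.3 = 1114.2 kg/h.
Combined feed S3 = 2310 + 1114.2 = 3424.2 kg/h.
Overhead S4 = S3 − S14 = 3424.2 − 2193.3 = 1230.9 kg/h.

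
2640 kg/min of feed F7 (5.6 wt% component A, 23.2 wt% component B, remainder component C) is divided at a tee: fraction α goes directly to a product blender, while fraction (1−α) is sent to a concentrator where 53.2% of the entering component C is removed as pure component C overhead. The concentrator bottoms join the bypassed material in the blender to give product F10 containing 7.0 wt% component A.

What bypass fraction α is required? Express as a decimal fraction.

All 2640×0.056 = 147.84 kg/min of component A reaches F10, so F10 = 147.84/0.070 = 2112 kg/min and vapour = 528 kg/min.
The evaporator receives (1−α)·2640 of feed at 0.712 component C and removes 0.532 of that component C:
0.532×0.712×(1−α)×2640 = 528
(1−α) = 528/999.99 = 0.5280;  α = 0.4720.

0.472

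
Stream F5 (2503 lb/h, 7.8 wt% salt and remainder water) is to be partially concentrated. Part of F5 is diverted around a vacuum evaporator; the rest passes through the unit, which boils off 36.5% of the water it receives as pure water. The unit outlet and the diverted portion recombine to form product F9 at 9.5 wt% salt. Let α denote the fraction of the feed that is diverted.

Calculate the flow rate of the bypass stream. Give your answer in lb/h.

All 2503×0.078 = 195.23 lb/h of salt reaches F9, so F9 = 195.23/0.095 = 2055.1 lb/h and vapour = 447.91 lb/h.
The evaporator receives (1−α)·2503 of feed at 0.922 water and removes 0.365 of that water:
0.365×0.922×(1−α)×2503 = 447.91
(1−α) = 447.91/842.33 = 0.5317;  α = 0.4683.
Bypass flow = 0.4683×2503 = 1172 lb/h.

1172 lb/h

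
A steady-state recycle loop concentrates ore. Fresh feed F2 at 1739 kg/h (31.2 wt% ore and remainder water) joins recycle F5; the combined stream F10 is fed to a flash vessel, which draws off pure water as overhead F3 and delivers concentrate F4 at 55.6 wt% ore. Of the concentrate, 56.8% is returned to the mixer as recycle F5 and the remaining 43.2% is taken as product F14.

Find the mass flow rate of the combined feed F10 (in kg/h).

Overall ore balance (none leaves overhead): ore in fresh feed = ore in product, i.e. 1739×0.312 = (1−0.568)·F4·0.556.
F4 = 542.57/(0.556×0.432) = 2258.9 kg/h.
Recycle F5 = 0.568×2258.9 = 1283.1 kg/h.
Combined feed F10 = 1739 + 1283.1 = 3022.1 kg/h.

3022 kg/h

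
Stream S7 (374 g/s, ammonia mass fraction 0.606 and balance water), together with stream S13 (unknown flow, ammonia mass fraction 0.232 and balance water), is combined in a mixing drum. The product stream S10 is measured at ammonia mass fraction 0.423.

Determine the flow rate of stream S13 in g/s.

Let S13 be the unknown flow. Total out = 374 + S13.
ammonia balance: 226.64 + 0.232·S13 = 0.423·(374 + S13)
(0.232 − 0.423)·S13 = 0.423×374 − 226.64 = -68.442
S13 = -68.442 / -0.191 = 358.34 g/s

358.3 g/s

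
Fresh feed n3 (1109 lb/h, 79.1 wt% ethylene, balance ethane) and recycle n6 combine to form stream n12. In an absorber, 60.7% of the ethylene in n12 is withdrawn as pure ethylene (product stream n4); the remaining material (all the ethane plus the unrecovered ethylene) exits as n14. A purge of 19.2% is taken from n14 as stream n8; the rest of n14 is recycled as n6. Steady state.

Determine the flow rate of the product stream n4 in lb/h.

ethylene in n12: m_A = 1109×0.791 + (1−0.192)·(1−0.607)·m_A, so m_A = 877.22/0.6825 = 1285.4 lb/h.
Product n4 = 0.607×1285.4 = 780.23 lb/h.

780.2 lb/h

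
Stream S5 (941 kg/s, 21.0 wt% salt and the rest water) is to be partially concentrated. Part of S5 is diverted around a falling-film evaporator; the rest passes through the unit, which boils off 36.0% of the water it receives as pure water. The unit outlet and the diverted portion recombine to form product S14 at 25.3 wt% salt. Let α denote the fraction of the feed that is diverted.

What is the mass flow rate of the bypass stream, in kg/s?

378.6 kg/s

All 941×0.210 = 197.61 kg/s of salt reaches S14, so S14 = 197.61/0.253 = 781.07 kg/s and vapour = 159.93 kg/s.
The evaporator receives (1−α)·941 of feed at 0.790 water and removes 0.360 of that water:
0.360×0.790×(1−α)×941 = 159.93
(1−α) = 159.93/267.62 = 0.5976;  α = 0.4024.
Bypass flow = 0.4024×941 = 378.65 kg/s.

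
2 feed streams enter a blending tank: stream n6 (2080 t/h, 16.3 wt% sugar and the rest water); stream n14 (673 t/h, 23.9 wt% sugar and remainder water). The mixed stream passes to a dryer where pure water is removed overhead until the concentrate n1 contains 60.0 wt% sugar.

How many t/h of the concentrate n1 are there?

833.1 t/h

sugar entering = 2080×0.163 + 673×0.239 = 499.89 t/h.
All sugar reports to n1, so n1 = 499.89/0.600 = 833.14 t/h.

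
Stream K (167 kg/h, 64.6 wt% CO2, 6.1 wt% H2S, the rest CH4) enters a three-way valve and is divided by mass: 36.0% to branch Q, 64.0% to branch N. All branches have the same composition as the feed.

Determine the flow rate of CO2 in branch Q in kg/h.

Branch Q total = 0.360×167 = 60.12 kg/h.
CO2 in Q = 0.646×60.12 = 38.838 kg/h.

38.84 kg/h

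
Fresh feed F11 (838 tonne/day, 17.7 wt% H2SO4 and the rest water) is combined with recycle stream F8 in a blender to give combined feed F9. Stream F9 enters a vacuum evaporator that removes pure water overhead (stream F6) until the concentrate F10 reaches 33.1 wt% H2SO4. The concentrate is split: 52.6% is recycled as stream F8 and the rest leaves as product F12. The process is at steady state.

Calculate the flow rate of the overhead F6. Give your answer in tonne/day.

389.9 tonne/day

Overall H2SO4 balance (none leaves overhead): H2SO4 in fresh feed = H2SO4 in product, i.e. 838×0.177 = (1−0.526)·F10·0.331.
F10 = 148.33/(0.331×0.474) = 945.39 tonne/day.
Recycle F8 = 0.526×945.39 = 497.28 tonne/day.
Combined feed F9 = 838 + 497.28 = 1335.3 tonne/day.
Overhead F6 = F9 − F10 = 1335.3 − 945.39 = 389.89 tonne/day.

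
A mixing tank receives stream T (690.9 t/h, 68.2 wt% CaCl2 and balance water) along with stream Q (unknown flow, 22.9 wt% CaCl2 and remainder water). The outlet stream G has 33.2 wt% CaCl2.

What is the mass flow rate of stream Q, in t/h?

2348 t/h

Let Q be the unknown flow. Total out = 690.9 + Q.
CaCl2 balance: 471.19 + 0.229·Q = 0.332·(690.9 + Q)
(0.229 − 0.332)·Q = 0.332×690.9 − 471.19 = -241.81
Q = -241.81 / -0.103 = 2347.7 t/h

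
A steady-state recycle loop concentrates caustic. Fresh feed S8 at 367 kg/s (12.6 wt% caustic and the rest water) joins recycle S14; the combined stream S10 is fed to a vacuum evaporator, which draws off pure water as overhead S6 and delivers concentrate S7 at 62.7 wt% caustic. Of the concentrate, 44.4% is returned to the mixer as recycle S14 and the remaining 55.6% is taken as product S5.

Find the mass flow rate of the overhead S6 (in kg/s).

293.2 kg/s

Overall caustic balance (none leaves overhead): caustic in fresh feed = caustic in product, i.e. 367×0.126 = (1−0.444)·S7·0.627.
S7 = 46.242/(0.627×0.556) = 132.65 kg/s.
Recycle S14 = 0.444×132.65 = 58.895 kg/s.
Combined feed S10 = 367 + 58.895 = 425.89 kg/s.
Overhead S6 = S10 − S7 = 425.89 − 132.65 = 293.25 kg/s.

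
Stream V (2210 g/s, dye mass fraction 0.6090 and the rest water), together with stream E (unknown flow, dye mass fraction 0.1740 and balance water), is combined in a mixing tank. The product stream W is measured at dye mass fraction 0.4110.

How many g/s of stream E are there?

1846 g/s

Let E be the unknown flow. Total out = 2210 + E.
dye balance: 1345.9 + 0.174·E = 0.411·(2210 + E)
(0.174 − 0.411)·E = 0.411×2210 − 1345.9 = -437.58
E = -437.58 / -0.237 = 1846.3 g/s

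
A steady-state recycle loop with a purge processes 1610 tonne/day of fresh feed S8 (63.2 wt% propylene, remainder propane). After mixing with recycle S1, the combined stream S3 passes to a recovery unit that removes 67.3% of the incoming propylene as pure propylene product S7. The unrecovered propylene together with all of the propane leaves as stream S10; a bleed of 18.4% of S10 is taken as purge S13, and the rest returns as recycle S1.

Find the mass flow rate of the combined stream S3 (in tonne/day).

propane enters only via S8 and leaves only via the purge: 1610×0.368 = 0.184×(propane in S10), and the recovery unit passes all propane, so propane in S3 = propane in S10 = 3220 tonne/day.
propylene in S3: m_A = 1610×0.632 + (1−0.184)·(1−0.673)·m_A, so m_A = 1017.5/0.7332 = 1387.8 tonne/day.
S3 = 1387.8 + 3220 = 4607.8 tonne/day.

4608 tonne/day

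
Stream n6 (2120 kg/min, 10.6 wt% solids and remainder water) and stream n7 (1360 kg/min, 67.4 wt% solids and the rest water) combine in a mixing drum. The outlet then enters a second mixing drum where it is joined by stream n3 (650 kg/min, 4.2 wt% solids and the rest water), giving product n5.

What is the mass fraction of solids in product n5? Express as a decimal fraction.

Overall, product flow = 4130 kg/min.
solids in = 2120×0.106 + 1360×0.674 + 650×0.042 = 1168.7 kg/min.
solids fraction in n5 = 0.283.

0.283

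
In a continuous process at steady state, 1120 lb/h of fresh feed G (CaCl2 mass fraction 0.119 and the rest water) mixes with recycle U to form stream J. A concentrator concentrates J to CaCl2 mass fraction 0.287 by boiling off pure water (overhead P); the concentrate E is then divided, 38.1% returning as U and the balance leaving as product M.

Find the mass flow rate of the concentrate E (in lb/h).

750.2 lb/h

Overall CaCl2 balance (none leaves overhead): CaCl2 in fresh feed = CaCl2 in product, i.e. 1120×0.119 = (1−0.381)·E·0.287.
E = 133.28/(0.287×0.619) = 750.23 lb/h.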